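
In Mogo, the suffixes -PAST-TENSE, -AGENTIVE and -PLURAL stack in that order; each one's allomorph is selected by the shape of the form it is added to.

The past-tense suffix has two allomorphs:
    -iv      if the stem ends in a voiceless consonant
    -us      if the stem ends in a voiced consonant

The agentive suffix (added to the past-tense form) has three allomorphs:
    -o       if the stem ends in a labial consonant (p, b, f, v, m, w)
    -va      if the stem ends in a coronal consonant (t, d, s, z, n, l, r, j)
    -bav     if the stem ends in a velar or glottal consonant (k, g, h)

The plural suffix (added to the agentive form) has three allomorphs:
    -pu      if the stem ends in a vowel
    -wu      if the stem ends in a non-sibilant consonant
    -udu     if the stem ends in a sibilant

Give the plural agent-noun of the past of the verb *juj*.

jujusvapu

*juj* — final consonant /j/ (voiced) → -us → *jujus*.
The past-tense form *jujus* — final consonant /s/ (coronal) → -va → *jujusva*.
The agentive form *jujusva* — final sound /a/ (a vowel) → -pu → *jujusvapu*.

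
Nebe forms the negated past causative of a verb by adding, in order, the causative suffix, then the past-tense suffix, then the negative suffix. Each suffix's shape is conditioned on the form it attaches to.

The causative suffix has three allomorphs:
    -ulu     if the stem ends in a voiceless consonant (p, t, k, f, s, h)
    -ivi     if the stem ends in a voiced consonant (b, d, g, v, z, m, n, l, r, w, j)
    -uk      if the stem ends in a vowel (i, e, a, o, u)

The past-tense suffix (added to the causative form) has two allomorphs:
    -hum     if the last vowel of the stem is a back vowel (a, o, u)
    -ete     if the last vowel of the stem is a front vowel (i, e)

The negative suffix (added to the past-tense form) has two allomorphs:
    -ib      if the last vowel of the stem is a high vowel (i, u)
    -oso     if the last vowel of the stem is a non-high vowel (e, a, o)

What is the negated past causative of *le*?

Since the final sound of *le* is /e/ (a vowel), it takes -uk, giving *leuk*.
The causative form *leuk* — last vowel /u/ (a back vowel) → -hum → *leukhum*.
The past-tense form *leukhum* — last vowel /u/ (a high vowel) → -ib → *leukhumib*.

leukhumib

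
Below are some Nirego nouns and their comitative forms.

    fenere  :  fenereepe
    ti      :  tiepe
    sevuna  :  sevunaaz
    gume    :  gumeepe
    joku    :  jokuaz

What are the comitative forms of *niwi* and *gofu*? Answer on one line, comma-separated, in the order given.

The alternation tracks the last vowel of the stem — -epe when the last vowel of the stem is a front vowel (*fenere*, *ti*, *gume*); -az when the last vowel of the stem is a back vowel (*sevuna*, *joku*).
Since the last vowel of *niwi* is /i/ (a front vowel), it takes -epe, giving *niwiepe*.
*gofu* — last vowel /u/ (a back vowel) → -az → *gofuaz*.

niwiepe, gofuaz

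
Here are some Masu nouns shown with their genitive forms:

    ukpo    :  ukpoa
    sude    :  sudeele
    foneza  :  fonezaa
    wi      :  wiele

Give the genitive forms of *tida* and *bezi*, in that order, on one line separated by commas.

Looking at the last vowel of each stem: -ele when the last vowel of the stem is a front vowel (*sude*, *wi*); -a when the last vowel of the stem is a back vowel (*ukpo*, *foneza*).
The last vowel of *tida* is /a/, which is a back vowel, so the suffix is -a, giving *tidaa*.
*bezi*: last vowel = /i/, a front vowel → -ele → *beziele*.

tidaa, beziele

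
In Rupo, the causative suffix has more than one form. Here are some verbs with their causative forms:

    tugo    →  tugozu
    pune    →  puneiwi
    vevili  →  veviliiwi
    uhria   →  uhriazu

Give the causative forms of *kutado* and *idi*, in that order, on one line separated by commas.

kutadozu, idiiwi

The alternation tracks the last vowel of the stem — -iwi when the last vowel of the stem is a front vowel (*pune*, *vevili*); -zu when the last vowel of the stem is a back vowel (*tugo*, *uhria*).
*kutado* — last vowel /o/ (a back vowel) → -zu → *kutadozu*.
The last vowel of *idi* is /i/, which is a front vowel, so the suffix is -iwi, giving *idiiwi*.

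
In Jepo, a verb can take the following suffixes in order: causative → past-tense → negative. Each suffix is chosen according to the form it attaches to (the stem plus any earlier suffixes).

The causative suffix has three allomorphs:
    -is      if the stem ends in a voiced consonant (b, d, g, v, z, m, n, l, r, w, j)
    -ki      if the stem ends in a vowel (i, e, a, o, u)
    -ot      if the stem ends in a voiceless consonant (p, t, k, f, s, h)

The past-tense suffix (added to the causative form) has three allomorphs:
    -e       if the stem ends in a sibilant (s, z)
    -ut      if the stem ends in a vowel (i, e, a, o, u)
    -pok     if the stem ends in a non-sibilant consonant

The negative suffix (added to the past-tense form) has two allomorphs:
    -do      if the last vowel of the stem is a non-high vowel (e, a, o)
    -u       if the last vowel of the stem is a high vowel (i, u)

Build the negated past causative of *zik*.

zikotpokdo

The final sound of *zik* is /k/, which is a voiceless consonant, so the causative suffix is -ot, giving *zikot*.
The causative form *zikot* — final sound /t/ (a non-sibilant consonant) → -pok → *zikotpok*.
The past-tense form *zikotpok* — last vowel /o/ (a non-high vowel) → -do → *zikotpokdo*.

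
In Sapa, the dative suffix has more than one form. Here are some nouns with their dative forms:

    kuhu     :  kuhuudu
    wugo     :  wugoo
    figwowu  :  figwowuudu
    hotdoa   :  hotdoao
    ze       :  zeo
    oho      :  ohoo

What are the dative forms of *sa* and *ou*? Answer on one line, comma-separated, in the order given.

The pattern is height harmony: -udu when the last vowel of the stem is a high vowel (*kuhu*, *figwowu*); -o when the last vowel of the stem is a non-high vowel (*wugo*, *hotdoa*, *ze*, *oho*).
Since the last vowel of *sa* is /a/ (a non-high vowel), it takes -o, giving *sao*.
*ou* — last vowel /u/ (a high vowel) → -udu → *ouudu*.

sao, ouudu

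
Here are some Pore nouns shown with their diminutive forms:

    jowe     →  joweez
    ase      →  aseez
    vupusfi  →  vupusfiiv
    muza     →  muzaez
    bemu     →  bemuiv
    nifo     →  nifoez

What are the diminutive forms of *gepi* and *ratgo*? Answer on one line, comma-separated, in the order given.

gepiiv, ratgoez

Looking at the last vowel of each stem: -iv when the last vowel of the stem is a high vowel (*vupusfi*, *bemu*); -ez when the last vowel of the stem is a non-high vowel (*jowe*, *ase*, *muza*, *nifo*).
Since the last vowel of *gepi* is /i/ (a high vowel), it takes -iv, giving *gepiiv*.
*ratgo* — last vowel /o/ (a non-high vowel) → -ez → *ratgoez*.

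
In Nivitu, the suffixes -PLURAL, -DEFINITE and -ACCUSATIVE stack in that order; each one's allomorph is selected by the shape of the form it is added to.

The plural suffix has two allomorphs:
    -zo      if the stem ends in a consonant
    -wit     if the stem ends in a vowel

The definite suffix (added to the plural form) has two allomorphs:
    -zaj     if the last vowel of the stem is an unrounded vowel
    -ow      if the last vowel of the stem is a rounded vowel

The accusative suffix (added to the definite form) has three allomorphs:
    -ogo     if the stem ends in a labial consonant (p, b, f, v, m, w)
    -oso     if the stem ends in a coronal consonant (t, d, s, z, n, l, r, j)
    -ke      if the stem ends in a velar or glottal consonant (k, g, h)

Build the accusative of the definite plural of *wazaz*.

Since the final sound of *wazaz* is /z/ (a consonant), it takes -zo, giving *wazazzo*.
The plural form *wazazzo* — last vowel /o/ (a rounded vowel) → -ow → *wazazzoow*.
The final consonant of the definite form *wazazzoow* is /w/, which is labial, so the accusative suffix is -ogo, giving *wazazzoowogo*.

wazazzoowogo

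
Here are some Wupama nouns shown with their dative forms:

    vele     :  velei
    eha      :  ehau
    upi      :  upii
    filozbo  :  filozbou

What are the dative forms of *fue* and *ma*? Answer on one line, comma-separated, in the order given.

fuei, mau

The suffix is conditioned by the last vowel: -i when the last vowel of the stem is a front vowel (*vele*, *upi*); -u when the last vowel of the stem is a back vowel (*eha*, *filozbo*).
*fue* — last vowel /e/ (a front vowel) → -i → *fuei*.
*ma*: last vowel = /a/, a back vowel → -u → *mau*.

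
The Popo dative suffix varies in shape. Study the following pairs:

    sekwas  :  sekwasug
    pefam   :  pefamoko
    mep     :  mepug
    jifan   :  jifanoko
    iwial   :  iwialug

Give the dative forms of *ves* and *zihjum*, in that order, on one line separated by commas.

vesug, zihjumoko

The pattern is nasality of the final consonant: -oko when the stem ends in a nasal (*pefam*, *jifan*); -ug when the stem ends in a non-nasal consonant (*sekwas*, *mep*, *iwial*).
Since the final consonant of *ves* is /s/ (non-nasal), it takes -ug, giving *vesug*.
Since the final consonant of *zihjum* is /m/ (a nasal), it takes -oko, giving *zihjumoko*.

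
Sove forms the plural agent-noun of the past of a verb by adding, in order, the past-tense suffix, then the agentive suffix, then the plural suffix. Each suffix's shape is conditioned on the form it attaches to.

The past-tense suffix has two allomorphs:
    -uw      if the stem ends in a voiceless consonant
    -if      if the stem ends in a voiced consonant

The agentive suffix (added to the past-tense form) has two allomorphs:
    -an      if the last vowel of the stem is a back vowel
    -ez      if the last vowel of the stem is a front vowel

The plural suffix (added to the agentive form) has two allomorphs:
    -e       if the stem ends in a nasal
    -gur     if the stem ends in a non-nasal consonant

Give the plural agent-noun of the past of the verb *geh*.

*geh* — final consonant /h/ (voiceless) → -uw → *gehuw*.
The past-tense form *gehuw* — last vowel /u/ (a back vowel) → -an → *gehuwan*.
The agentive form *gehuwan*: final consonant = /n/, a nasal → -e → *gehuwane*.

gehuwane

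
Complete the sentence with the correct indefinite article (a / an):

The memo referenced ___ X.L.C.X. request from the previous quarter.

The indefinite article is chosen by the initial *sound* of the following word, not its spelling.
The initialism *X.L.C.X.* is read letter by letter; the first letter, X, is pronounced /ɛks/, which begins with a vowel sound.
So the article is *an*: The memo referenced an X.L.C.X. request from the previous quarter.

an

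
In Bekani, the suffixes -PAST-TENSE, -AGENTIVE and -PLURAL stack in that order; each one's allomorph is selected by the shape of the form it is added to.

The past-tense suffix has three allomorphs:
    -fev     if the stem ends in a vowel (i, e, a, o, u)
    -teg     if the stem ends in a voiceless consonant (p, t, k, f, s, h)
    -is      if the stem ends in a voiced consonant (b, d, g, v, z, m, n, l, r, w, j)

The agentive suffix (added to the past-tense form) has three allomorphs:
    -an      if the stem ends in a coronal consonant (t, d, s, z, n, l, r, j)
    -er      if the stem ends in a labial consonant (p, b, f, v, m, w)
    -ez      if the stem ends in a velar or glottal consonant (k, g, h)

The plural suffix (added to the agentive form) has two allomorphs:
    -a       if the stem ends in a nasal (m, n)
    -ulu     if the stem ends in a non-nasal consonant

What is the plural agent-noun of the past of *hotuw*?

*hotuw*: final sound = /w/, a voiced consonant → -is → *hotuwis*.
The past-tense form *hotuwis* — final consonant /s/ (coronal) → -an → *hotuwisan*.
Since the final consonant of the agentive form *hotuwisan* is /n/ (a nasal), it takes -a, giving *hotuwisana*.

hotuwisana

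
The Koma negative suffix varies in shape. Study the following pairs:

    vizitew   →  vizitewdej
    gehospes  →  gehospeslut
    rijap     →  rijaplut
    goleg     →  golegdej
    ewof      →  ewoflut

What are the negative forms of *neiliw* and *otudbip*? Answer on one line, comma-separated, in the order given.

The suffix is conditioned by the final consonant: -lut when the stem ends in a voiceless consonant (*gehospes*, *rijap*, *ewof*); -dej when the stem ends in a voiced consonant (*vizitew*, *goleg*).
*neiliw* — final consonant /w/ (voiced) → -dej → *neiliwdej*.
The final consonant of *otudbip* is /p/, which is voiceless, so the suffix is -lut, giving *otudbiplut*.

neiliwdej, otudbiplut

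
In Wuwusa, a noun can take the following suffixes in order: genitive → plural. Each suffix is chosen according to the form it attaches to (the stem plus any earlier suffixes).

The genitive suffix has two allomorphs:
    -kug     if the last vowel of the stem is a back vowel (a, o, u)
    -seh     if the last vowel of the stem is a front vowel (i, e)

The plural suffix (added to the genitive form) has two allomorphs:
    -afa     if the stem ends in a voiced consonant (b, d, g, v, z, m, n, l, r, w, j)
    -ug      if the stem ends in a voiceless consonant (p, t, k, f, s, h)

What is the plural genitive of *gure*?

guresehug

*gure* — last vowel /e/ (a front vowel) → -seh → *gureseh*.
The genitive form *gureseh* — final consonant /h/ (voiceless) → -ug → *guresehug*.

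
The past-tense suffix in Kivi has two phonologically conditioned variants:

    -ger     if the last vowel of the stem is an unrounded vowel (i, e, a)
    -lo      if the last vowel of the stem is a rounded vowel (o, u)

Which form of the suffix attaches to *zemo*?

-lo

*zemo* — last vowel /o/ (a rounded vowel) → -lo.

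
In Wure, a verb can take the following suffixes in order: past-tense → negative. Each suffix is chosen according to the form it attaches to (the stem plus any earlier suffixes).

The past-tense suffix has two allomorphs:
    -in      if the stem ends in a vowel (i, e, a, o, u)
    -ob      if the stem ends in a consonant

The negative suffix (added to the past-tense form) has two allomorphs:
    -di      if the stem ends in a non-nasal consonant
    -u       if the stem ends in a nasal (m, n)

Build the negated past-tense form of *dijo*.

Since the final sound of *dijo* is /o/ (a vowel), it takes -in, giving *dijoin*.
The past-tense form *dijoin* — final consonant /n/ (a nasal) → -u → *dijoinu*.

dijoinu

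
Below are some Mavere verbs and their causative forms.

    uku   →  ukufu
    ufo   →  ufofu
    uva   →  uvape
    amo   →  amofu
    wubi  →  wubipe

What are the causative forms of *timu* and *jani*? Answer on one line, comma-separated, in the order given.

timufu, janipe

The alternation tracks the last vowel of the stem — -fu when the last vowel of the stem is a rounded vowel (*uku*, *ufo*, *amo*); -pe when the last vowel of the stem is an unrounded vowel (*uva*, *wubi*).
*timu* — last vowel /u/ (a rounded vowel) → -fu → *timufu*.
The last vowel of *jani* is /i/, which is an unrounded vowel, so the suffix is -pe, giving *janipe*.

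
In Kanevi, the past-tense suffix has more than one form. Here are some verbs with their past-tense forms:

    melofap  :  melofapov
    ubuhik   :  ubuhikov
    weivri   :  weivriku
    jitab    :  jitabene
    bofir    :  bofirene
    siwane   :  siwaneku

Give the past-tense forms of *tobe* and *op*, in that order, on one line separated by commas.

The pattern is voicing of the final sound: -ov when the stem ends in a voiceless consonant (*melofap*, *ubuhik*); -ene when the stem ends in a voiced consonant (*jitab*, *bofir*); -ku when the stem ends in a vowel (*weivri*, *siwane*).
*tobe*: final sound = /e/, a vowel → -ku → *tobeku*.
Since the final sound of *op* is /p/ (a voiceless consonant), it takes -ov, giving *opov*.

tobeku, opov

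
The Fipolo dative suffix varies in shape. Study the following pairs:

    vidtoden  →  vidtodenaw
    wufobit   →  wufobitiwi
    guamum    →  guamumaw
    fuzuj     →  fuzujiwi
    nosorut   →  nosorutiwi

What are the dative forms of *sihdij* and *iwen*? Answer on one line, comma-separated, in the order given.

sihdijiwi, iwenaw

The pattern is nasality of the final consonant: -aw when the stem ends in a nasal (*vidtoden*, *guamum*); -iwi when the stem ends in a non-nasal consonant (*wufobit*, *fuzuj*, *nosorut*).
*sihdij*: final consonant = /j/, non-nasal → -iwi → *sihdijiwi*.
*iwen*: final consonant = /n/, a nasal → -aw → *iwenaw*.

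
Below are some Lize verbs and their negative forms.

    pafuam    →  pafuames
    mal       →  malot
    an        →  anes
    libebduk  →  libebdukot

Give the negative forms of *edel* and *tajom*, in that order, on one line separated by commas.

The alternation tracks the final consonant of the stem — -es when the stem ends in a nasal (*pafuam*, *an*); -ot when the stem ends in a non-nasal consonant (*mal*, *libebduk*).
Since the final consonant of *edel* is /l/ (non-nasal), it takes -ot, giving *edelot*.
The final consonant of *tajom* is /m/, which is a nasal, so the suffix is -es, giving *tajomes*.

edelot, tajomes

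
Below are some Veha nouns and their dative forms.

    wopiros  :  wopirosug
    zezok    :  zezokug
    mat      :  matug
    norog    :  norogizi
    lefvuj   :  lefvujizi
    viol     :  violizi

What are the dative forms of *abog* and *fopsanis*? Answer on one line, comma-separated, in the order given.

Looking at the final consonant of each stem: -ug when the stem ends in a voiceless consonant (*wopiros*, *zezok*, *mat*); -izi when the stem ends in a voiced consonant (*norog*, *lefvuj*, *viol*).
Since the final consonant of *abog* is /g/ (voiced), it takes -izi, giving *abogizi*.
*fopsanis* — final consonant /s/ (voiceless) → -ug → *fopsanisug*.

abogizi, fopsanisug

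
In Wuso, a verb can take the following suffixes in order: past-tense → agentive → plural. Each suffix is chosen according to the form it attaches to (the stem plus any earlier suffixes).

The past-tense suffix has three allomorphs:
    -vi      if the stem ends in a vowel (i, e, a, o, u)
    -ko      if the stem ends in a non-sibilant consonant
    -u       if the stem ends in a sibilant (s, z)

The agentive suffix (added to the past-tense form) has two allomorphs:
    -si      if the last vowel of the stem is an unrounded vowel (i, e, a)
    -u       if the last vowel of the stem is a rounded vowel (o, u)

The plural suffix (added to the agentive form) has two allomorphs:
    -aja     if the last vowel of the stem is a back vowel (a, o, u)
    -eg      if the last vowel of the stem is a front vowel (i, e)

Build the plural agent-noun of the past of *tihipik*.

The final sound of *tihipik* is /k/, which is a non-sibilant consonant, so the past-tense suffix is -ko, giving *tihipikko*.
The past-tense form *tihipikko*: last vowel = /o/, a rounded vowel → -u → *tihipikkou*.
The last vowel of the agentive form *tihipikkou* is /u/, which is a back vowel, so the plural suffix is -aja, giving *tihipikkouaja*.

tihipikkouaja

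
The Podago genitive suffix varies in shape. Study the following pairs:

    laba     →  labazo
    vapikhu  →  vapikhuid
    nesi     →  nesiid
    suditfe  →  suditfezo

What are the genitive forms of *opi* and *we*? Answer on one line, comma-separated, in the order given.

opiid, wezo

Looking at the last vowel of each stem: -id when the last vowel of the stem is a high vowel (*vapikhu*, *nesi*); -zo when the last vowel of the stem is a non-high vowel (*laba*, *suditfe*).
Since the last vowel of *opi* is /i/ (a high vowel), it takes -id, giving *opiid*.
*we* — last vowel /e/ (a non-high vowel) → -zo → *wezo*.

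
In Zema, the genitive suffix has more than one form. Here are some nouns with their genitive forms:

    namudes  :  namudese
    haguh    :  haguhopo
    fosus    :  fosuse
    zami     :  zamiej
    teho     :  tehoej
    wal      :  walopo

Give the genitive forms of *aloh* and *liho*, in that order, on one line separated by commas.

The suffix is conditioned by the final sound: -e when the stem ends in a sibilant (*namudes*, *fosus*); -opo when the stem ends in a non-sibilant consonant (*haguh*, *wal*); -ej when the stem ends in a vowel (*zami*, *teho*).
Since the final sound of *aloh* is /h/ (a non-sibilant consonant), it takes -opo, giving *alohopo*.
Since the final sound of *liho* is /o/ (a vowel), it takes -ej, giving *lihoej*.

alohopo, lihoej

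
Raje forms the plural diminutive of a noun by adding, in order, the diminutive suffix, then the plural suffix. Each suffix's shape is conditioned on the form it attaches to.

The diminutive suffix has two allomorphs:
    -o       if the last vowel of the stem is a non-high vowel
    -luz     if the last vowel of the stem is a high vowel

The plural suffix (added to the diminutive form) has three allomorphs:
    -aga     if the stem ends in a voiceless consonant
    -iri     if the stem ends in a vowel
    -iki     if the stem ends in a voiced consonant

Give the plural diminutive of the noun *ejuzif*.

Since the last vowel of *ejuzif* is /i/ (a high vowel), it takes -luz, giving *ejuzifluz*.
The diminutive form *ejuzifluz*: final sound = /z/, a voiced consonant → -iki → *ejuzifluziki*.

ejuzifluziki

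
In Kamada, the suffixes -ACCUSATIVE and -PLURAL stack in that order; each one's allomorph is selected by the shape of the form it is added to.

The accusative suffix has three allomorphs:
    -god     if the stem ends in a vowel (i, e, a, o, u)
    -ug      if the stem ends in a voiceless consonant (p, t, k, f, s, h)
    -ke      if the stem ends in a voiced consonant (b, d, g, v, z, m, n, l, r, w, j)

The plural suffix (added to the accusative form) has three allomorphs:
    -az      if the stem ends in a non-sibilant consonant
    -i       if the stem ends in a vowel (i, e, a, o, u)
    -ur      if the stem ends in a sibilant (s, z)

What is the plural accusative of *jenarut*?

jenarutugaz

The final sound of *jenarut* is /t/, which is a voiceless consonant, so the accusative suffix is -ug, giving *jenarutug*.
The accusative form *jenarutug* — final sound /g/ (a non-sibilant consonant) → -az → *jenarutugaz*.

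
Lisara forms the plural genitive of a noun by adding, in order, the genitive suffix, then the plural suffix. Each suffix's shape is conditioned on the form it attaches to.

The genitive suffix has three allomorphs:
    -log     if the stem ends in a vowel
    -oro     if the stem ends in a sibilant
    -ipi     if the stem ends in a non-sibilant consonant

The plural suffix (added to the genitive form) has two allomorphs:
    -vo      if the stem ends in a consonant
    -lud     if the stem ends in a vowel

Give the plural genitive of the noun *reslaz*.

reslazorolud

Since the final sound of *reslaz* is /z/ (a sibilant), it takes -oro, giving *reslazoro*.
Since the final sound of the genitive form *reslazoro* is /o/ (a vowel), it takes -lud, giving *reslazorolud*.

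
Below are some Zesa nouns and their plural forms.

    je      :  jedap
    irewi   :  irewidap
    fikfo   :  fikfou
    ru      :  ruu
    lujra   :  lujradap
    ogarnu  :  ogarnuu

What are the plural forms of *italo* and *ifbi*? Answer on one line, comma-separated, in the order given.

The pattern is rounding harmony: -u when the last vowel of the stem is a rounded vowel (*fikfo*, *ru*, *ogarnu*); -dap when the last vowel of the stem is an unrounded vowel (*je*, *irewi*, *lujra*).
*italo* — last vowel /o/ (a rounded vowel) → -u → *italou*.
*ifbi* — last vowel /i/ (an unrounded vowel) → -dap → *ifbidap*.

italou, ifbidap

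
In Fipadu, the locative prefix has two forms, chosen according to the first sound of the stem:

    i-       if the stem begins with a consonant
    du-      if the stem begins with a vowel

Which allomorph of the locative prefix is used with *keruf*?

Since the first sound of *keruf* is /k/ (a consonant), it takes i-.

i-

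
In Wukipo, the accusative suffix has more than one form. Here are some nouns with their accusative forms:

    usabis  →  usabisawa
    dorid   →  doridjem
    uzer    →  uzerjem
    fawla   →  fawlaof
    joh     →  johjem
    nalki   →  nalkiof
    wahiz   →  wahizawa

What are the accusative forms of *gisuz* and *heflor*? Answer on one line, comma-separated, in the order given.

The alternation tracks the final sound of the stem — -awa when the stem ends in a sibilant (*usabis*, *wahiz*); -jem when the stem ends in a non-sibilant consonant (*dorid*, *uzer*, *joh*); -of when the stem ends in a vowel (*fawla*, *nalki*).
*gisuz* — final sound /z/ (a sibilant) → -awa → *gisuzawa*.
*heflor* — final sound /r/ (a non-sibilant consonant) → -jem → *heflorjem*.

gisuzawa, heflorjem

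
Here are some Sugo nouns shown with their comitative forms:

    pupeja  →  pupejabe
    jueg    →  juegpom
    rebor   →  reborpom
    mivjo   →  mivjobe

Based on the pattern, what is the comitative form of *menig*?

menigpom

The pattern is consonant vs. vowel: -pom when the stem ends in a consonant (*jueg*, *rebor*); -be when the stem ends in a vowel (*pupeja*, *mivjo*).
The final sound of *menig* is /g/, which is a consonant, so the suffix is -pom, giving *menigpom*.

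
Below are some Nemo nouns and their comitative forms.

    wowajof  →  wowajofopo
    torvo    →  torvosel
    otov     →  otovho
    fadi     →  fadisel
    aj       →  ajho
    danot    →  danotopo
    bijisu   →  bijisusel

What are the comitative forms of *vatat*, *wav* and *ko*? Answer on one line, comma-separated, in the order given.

The alternation tracks the final sound of the stem — -opo when the stem ends in a voiceless consonant (*wowajof*, *danot*); -ho when the stem ends in a voiced consonant (*otov*, *aj*); -sel when the stem ends in a vowel (*torvo*, *fadi*, *bijisu*).
The final sound of *vatat* is /t/, which is a voiceless consonant, so the suffix is -opo, giving *vatatopo*.
The final sound of *wav* is /v/, which is a voiced consonant, so the suffix is -ho, giving *wavho*.
*ko* — final sound /o/ (a vowel) → -sel → *kosel*.

vatatopo, wavho, kosel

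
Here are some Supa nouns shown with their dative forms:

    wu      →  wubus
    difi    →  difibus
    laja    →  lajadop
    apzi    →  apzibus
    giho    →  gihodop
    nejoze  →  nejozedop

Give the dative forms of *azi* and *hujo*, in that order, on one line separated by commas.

Looking at the last vowel of each stem: -bus when the last vowel of the stem is a high vowel (*wu*, *difi*, *apzi*); -dop when the last vowel of the stem is a non-high vowel (*laja*, *giho*, *nejoze*).
The last vowel of *azi* is /i/, which is a high vowel, so the suffix is -bus, giving *azibus*.
*hujo* — last vowel /o/ (a non-high vowel) → -dop → *hujodop*.

azibus, hujodop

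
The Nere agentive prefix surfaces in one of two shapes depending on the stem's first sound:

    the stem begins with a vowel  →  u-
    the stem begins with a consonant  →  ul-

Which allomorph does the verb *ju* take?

Since the first sound of *ju* is /j/ (a consonant), it takes ul-.

ul-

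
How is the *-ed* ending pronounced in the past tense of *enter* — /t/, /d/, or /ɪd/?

/d/

The stem *enter* ends in a voiced sound other than /d/.
The -ed suffix is realized as /ɪd/ after /t, d/; as /t/ after other voiceless consonants; and as /d/ after other voiced sounds.
So -ed on *enter* is pronounced /d/.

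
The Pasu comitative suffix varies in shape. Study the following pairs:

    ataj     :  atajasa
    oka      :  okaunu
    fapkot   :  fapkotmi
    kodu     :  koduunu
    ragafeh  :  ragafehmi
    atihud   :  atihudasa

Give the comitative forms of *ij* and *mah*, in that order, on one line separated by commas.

The pattern is voicing of the final sound: -mi when the stem ends in a voiceless consonant (*fapkot*, *ragafeh*); -asa when the stem ends in a voiced consonant (*ataj*, *atihud*); -unu when the stem ends in a vowel (*oka*, *kodu*).
*ij* — final sound /j/ (a voiced consonant) → -asa → *ijasa*.
*mah*: final sound = /h/, a voiceless consonant → -mi → *mahmi*.

ijasa, mahmi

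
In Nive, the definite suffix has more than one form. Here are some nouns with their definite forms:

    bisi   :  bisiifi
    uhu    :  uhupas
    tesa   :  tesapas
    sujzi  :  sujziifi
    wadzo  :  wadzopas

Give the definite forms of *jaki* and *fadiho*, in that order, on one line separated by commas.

The suffix is conditioned by the last vowel: -ifi when the last vowel of the stem is a front vowel (*bisi*, *sujzi*); -pas when the last vowel of the stem is a back vowel (*uhu*, *tesa*, *wadzo*).
*jaki*: last vowel = /i/, a front vowel → -ifi → *jakiifi*.
The last vowel of *fadiho* is /o/, which is a back vowel, so the suffix is -pas, giving *fadihopas*.

jakiifi, fadihopas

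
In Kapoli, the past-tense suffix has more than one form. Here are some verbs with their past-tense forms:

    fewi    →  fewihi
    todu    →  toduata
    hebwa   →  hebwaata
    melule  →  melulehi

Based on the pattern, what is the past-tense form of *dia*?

diaata

Looking at the last vowel of each stem: -hi when the last vowel of the stem is a front vowel (*fewi*, *melule*); -ata when the last vowel of the stem is a back vowel (*todu*, *hebwa*).
*dia*: last vowel = /a/, a back vowel → -ata → *diaata*.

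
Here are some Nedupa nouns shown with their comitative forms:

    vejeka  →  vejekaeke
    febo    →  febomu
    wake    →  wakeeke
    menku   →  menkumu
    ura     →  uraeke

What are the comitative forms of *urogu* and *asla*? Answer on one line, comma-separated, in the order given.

The alternation tracks the last vowel of the stem — -mu when the last vowel of the stem is a rounded vowel (*febo*, *menku*); -eke when the last vowel of the stem is an unrounded vowel (*vejeka*, *wake*, *ura*).
The last vowel of *urogu* is /u/, which is a rounded vowel, so the suffix is -mu, giving *urogumu*.
Since the last vowel of *asla* is /a/ (an unrounded vowel), it takes -eke, giving *aslaeke*.

urogumu, aslaeke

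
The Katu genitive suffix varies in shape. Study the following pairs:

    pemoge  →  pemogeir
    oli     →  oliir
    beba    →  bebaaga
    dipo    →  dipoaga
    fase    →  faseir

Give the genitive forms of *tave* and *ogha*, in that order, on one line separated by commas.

The suffix is conditioned by the last vowel: -ir when the last vowel of the stem is a front vowel (*pemoge*, *oli*, *fase*); -aga when the last vowel of the stem is a back vowel (*beba*, *dipo*).
*tave* — last vowel /e/ (a front vowel) → -ir → *taveir*.
Since the last vowel of *ogha* is /a/ (a back vowel), it takes -aga, giving *oghaaga*.

taveir, oghaaga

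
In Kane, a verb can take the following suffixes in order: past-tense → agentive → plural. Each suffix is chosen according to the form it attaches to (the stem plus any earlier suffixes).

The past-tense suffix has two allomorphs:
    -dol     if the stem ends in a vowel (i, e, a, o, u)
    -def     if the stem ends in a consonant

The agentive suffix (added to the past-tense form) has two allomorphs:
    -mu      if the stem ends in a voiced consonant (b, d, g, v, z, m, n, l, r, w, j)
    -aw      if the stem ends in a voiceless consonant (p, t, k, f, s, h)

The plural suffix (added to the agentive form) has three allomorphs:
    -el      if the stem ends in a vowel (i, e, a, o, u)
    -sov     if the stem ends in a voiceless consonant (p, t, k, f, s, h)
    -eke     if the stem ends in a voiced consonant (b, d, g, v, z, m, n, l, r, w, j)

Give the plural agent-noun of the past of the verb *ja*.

jadolmuel

*ja* — final sound /a/ (a vowel) → -dol → *jadol*.
The past-tense form *jadol*: final consonant = /l/, voiced → -mu → *jadolmu*.
The agentive form *jadolmu* — final sound /u/ (a vowel) → -el → *jadolmuel*.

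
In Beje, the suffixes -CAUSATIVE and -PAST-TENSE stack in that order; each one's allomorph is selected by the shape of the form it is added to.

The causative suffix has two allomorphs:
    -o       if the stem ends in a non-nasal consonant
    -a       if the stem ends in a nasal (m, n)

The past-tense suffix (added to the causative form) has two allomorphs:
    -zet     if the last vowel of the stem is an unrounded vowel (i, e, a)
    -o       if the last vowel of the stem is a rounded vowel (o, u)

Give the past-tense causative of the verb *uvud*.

*uvud*: final consonant = /d/, non-nasal → -o → *uvudo*.
The last vowel of the causative form *uvudo* is /o/, which is a rounded vowel, so the past-tense suffix is -o, giving *uvudoo*.

uvudoo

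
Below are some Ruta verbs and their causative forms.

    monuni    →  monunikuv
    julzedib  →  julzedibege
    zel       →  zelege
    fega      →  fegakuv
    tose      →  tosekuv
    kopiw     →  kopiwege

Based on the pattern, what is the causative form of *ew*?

The suffix is conditioned by the final sound: -ege when the stem ends in a consonant (*julzedib*, *zel*, *kopiw*); -kuv when the stem ends in a vowel (*monuni*, *fega*, *tose*).
*ew* — final sound /w/ (a consonant) → -ege → *ewege*.

ewege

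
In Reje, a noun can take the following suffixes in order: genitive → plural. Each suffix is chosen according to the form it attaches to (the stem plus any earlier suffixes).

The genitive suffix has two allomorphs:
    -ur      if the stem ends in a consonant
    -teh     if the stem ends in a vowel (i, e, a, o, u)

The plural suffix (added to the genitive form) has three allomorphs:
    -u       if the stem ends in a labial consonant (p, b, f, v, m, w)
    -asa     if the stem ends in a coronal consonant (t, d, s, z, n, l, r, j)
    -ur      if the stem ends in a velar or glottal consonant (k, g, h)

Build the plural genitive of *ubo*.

ubotehur

*ubo* — final sound /o/ (a vowel) → -teh → *uboteh*.
The final consonant of the genitive form *uboteh* is /h/, which is velar/glottal, so the plural suffix is -ur, giving *ubotehur*.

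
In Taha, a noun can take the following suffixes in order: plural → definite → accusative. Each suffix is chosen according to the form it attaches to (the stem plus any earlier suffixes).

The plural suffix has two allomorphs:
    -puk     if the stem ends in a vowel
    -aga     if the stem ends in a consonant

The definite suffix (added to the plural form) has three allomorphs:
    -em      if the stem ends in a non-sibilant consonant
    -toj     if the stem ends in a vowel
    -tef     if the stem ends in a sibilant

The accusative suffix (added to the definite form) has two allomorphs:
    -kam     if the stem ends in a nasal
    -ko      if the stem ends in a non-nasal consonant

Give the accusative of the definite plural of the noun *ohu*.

ohupukemkam

The final sound of *ohu* is /u/, which is a vowel, so the plural suffix is -puk, giving *ohupuk*.
The plural form *ohupuk* — final sound /k/ (a non-sibilant consonant) → -em → *ohupukem*.
The final consonant of the definite form *ohupukem* is /m/, which is a nasal, so the accusative suffix is -kam, giving *ohupukemkam*.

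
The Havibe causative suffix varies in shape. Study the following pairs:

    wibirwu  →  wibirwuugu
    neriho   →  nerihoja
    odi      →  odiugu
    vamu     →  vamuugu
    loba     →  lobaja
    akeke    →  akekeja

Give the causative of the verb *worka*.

The alternation tracks the last vowel of the stem — -ugu when the last vowel of the stem is a high vowel (*wibirwu*, *odi*, *vamu*); -ja when the last vowel of the stem is a non-high vowel (*neriho*, *loba*, *akeke*).
The last vowel of *worka* is /a/, which is a non-high vowel, so the suffix is -ja, giving *workaja*.

workaja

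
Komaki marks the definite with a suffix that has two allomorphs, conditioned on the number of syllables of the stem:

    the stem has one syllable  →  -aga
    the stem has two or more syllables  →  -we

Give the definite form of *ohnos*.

*ohnos* (2 syllables) → -we → *ohnoswe*.

ohnoswe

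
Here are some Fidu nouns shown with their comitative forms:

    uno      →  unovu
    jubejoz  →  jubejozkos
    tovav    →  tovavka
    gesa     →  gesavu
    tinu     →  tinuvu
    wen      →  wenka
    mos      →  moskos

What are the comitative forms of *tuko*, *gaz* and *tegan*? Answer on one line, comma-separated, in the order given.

The suffix is conditioned by the final sound: -kos when the stem ends in a sibilant (*jubejoz*, *mos*); -ka when the stem ends in a non-sibilant consonant (*tovav*, *wen*); -vu when the stem ends in a vowel (*uno*, *gesa*, *tinu*).
*tuko* — final sound /o/ (a vowel) → -vu → *tukovu*.
Since the final sound of *gaz* is /z/ (a sibilant), it takes -kos, giving *gazkos*.
Since the final sound of *tegan* is /n/ (a non-sibilant consonant), it takes -ka, giving *teganka*.

tukovu, gazkos, teganka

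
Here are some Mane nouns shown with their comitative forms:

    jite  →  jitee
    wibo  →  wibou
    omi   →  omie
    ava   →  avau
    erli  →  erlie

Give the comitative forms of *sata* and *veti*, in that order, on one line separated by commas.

The pattern is front/back vowel harmony: -e when the last vowel of the stem is a front vowel (*jite*, *omi*, *erli*); -u when the last vowel of the stem is a back vowel (*wibo*, *ava*).
*sata*: last vowel = /a/, a back vowel → -u → *satau*.
Since the last vowel of *veti* is /i/ (a front vowel), it takes -e, giving *vetie*.

satau, vetie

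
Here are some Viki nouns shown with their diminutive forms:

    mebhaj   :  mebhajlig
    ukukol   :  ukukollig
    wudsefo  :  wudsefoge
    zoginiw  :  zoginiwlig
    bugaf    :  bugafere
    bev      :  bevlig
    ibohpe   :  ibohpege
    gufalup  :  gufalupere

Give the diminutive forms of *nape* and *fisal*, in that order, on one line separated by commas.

napege, fisallig

The suffix is conditioned by the final sound: -ere when the stem ends in a voiceless consonant (*bugaf*, *gufalup*); -lig when the stem ends in a voiced consonant (*mebhaj*, *ukukol*, *zoginiw*, *bev*); -ge when the stem ends in a vowel (*wudsefo*, *ibohpe*).
*nape* — final sound /e/ (a vowel) → -ge → *napege*.
Since the final sound of *fisal* is /l/ (a voiced consonant), it takes -lig, giving *fisallig*.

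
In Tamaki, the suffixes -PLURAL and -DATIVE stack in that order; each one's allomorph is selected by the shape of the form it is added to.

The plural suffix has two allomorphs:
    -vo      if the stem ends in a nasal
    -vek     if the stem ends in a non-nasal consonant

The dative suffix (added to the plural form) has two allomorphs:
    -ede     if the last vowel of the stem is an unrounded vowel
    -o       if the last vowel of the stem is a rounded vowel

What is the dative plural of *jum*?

The final consonant of *jum* is /m/, which is a nasal, so the plural suffix is -vo, giving *jumvo*.
The last vowel of the plural form *jumvo* is /o/, which is a rounded vowel, so the dative suffix is -o, giving *jumvoo*.

jumvoo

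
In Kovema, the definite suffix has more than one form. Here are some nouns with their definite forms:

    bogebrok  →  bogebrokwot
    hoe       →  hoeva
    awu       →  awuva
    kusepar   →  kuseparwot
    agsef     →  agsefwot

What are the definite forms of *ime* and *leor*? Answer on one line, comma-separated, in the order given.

The alternation tracks the final sound of the stem — -wot when the stem ends in a consonant (*bogebrok*, *kusepar*, *agsef*); -va when the stem ends in a vowel (*hoe*, *awu*).
The final sound of *ime* is /e/, which is a vowel, so the suffix is -va, giving *imeva*.
The final sound of *leor* is /r/, which is a consonant, so the suffix is -wot, giving *leorwot*.

imeva, leorwot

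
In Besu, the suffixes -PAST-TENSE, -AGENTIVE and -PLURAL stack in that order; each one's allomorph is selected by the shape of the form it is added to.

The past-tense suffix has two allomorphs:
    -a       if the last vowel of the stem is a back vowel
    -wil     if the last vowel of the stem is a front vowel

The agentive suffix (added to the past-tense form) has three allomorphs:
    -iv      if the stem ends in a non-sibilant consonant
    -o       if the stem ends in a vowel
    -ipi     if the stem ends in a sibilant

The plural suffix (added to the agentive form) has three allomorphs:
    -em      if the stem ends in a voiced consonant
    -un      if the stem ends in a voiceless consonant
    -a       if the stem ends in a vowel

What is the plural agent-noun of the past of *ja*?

*ja* — last vowel /a/ (a back vowel) → -a → *jaa*.
The past-tense form *jaa* — final sound /a/ (a vowel) → -o → *jaao*.
The agentive form *jaao* — final sound /o/ (a vowel) → -a → *jaaoa*.

jaaoa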